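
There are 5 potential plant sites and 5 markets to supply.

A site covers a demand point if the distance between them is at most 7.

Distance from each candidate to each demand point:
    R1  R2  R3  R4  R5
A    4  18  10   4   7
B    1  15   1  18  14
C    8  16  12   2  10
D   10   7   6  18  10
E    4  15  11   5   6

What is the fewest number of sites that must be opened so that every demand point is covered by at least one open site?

2

Coverage sets (demand points within 7 of each site):
  A: {R1, R4, R5}
  B: {R1, R3}
  C: {R4}
  D: {R2, R3}
  E: {R1, R4, R5}
No single site covers all 5 demand points.
But {A, D} covers everything, so the minimum is 2.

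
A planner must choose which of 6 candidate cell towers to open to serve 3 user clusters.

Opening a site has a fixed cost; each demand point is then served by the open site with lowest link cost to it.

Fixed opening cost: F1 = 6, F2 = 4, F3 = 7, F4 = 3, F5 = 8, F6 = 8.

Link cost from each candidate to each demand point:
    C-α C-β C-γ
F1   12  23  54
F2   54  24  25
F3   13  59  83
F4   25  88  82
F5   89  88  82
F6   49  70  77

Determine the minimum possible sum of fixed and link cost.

Open {F1, F2}: assign each demand point to its cheapest open site.
  C-α→F1 12, C-β→F1 23, C-γ→F2 25
  link cost 60, fixed 10 → total 70.
Compare {F2, F3}: link cost 62 + fixed 11 = 73.
Compare {F1, F2, F4}: link cost 60 + fixed 13 = 73.
Compare {F2, F3, F4}: link cost 62 + fixed 14 = 76.
All other subsets cost ≥ 73. Minimum total cost: 70.

70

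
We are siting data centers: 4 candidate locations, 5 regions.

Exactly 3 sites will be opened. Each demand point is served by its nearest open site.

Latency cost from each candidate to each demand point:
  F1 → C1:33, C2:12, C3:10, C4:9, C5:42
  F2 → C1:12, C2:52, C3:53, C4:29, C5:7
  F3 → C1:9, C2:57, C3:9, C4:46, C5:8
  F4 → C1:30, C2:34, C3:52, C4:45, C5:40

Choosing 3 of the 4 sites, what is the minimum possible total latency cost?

Open {F1, F2, F3}.
  C1→F3 9, C2→F1 12, C3→F3 9, C4→F1 9, C5→F2 7  ⇒ total 46.
Compare {F1, F3, F4}: total 47.
Compare {F1, F2, F4}: total 50.
No size-3 selection does better; minimum is 46.

46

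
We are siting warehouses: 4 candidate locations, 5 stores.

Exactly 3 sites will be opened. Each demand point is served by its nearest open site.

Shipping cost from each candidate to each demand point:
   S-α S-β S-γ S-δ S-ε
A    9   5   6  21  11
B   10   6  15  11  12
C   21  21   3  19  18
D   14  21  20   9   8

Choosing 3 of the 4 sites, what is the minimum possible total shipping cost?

34

Open {A, C, D}.
  S-α→A 9, S-β→A 5, S-γ→C 3, S-δ→D 9, S-ε→D 8  ⇒ total 34.
Compare {B, C, D}: total 36.
Compare {A, B, D}: total 37.
No size-3 selection does better; minimum is 34.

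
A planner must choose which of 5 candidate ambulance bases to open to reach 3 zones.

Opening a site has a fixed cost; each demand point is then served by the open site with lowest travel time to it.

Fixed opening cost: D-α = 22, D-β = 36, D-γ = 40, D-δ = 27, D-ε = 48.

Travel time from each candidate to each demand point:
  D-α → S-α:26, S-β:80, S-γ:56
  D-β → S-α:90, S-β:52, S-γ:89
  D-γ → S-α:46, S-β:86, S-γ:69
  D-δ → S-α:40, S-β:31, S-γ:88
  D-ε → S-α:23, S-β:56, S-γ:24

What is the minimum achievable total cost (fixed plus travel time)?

Open {D-ε}: assign each demand point to its cheapest open site.
  S-α→D-ε 23, S-β→D-ε 56, S-γ→D-ε 24
  travel time 103, fixed 48 → total 151.
Compare {D-δ, D-ε}: travel time 78 + fixed 75 = 153.
Compare {D-α, D-δ}: travel time 113 + fixed 49 = 162.
Compare {D-α, D-ε}: travel time 103 + fixed 70 = 173.
All other subsets cost ≥ 153. Minimum total cost: 151.

151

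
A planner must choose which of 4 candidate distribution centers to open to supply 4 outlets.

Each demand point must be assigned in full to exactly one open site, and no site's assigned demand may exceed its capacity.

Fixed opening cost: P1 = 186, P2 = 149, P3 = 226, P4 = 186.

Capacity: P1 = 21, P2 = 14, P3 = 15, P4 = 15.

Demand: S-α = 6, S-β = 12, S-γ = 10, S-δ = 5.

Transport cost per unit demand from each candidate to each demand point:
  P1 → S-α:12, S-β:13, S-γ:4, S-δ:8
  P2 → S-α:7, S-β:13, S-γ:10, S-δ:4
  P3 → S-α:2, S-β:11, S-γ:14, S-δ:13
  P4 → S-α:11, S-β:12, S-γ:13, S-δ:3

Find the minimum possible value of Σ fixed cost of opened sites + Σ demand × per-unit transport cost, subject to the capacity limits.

643

Open {P1, P2}; cheapest assignment that respects the capacities:
  P1 (cap 21, load 21): S-α, S-γ, S-δ — cost 6×12 + 10×4 + 5×8 = 152
  P2 (cap 14, load 12): S-β — cost 12×13 = 156
  Shipping 308, fixed 335 → total 643.
  Any other capacity-feasible assignment to {P1, P2} ships for at least 308.
Compare {P1, P4}: its best feasible assignment gives total 668.
Compare {P1, P3}: its best feasible assignment gives total 696.
Every other set of open sites that can feasibly serve all demand totals ≥ 668 even under its best assignment. Minimum: 643.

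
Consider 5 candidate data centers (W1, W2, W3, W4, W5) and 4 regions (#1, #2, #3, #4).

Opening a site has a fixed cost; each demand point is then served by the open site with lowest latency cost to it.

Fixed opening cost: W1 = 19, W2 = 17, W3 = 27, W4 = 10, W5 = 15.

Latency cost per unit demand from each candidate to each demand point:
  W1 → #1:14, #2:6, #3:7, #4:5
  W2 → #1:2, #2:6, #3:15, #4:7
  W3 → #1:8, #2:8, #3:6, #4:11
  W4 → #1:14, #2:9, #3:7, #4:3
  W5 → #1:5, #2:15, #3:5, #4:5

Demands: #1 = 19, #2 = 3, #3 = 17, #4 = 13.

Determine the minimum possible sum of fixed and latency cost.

Open {W2, W4, W5}: assign each demand point to its cheapest open site.
  #1→W2 19×2=38, #2→W2 3×6=18, #3→W5 17×5=85, #4→W4 13×3=39
  latency cost 180, fixed 42 → total 222.
Compare {W2, W5}: latency cost 206 + fixed 32 = 238.
Compare {W2, W4}: latency cost 214 + fixed 27 = 241.
Compare {W1, W2, W4, W5}: latency cost 180 + fixed 61 = 241.
All other subsets cost ≥ 238. Minimum total cost: 222.

222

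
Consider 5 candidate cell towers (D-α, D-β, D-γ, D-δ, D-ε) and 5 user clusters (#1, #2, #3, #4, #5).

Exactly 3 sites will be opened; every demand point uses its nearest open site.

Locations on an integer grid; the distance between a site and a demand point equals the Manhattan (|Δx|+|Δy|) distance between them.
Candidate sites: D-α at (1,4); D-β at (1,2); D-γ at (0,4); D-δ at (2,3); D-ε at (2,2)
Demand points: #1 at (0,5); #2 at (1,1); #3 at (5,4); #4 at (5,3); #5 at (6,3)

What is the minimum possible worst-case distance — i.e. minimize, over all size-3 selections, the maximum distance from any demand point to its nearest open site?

4

Open {D-α, D-β, D-δ}.
  Farthest demand point is #3 at distance 4 (to D-α); all others are ≤ 4.
With {D-α, D-γ, D-δ} the worst case is 4.
With {D-α, D-δ, D-ε} the worst case is 4.
No size-3 selection achieves below 4.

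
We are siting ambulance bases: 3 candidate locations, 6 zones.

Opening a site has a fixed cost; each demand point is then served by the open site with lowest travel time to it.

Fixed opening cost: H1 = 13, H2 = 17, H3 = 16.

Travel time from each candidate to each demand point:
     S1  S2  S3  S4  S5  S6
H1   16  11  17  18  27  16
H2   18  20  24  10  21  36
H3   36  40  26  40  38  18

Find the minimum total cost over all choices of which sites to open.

Open {H1}: assign each demand point to its cheapest open site.
  S1→H1 16, S2→H1 11, S3→H1 17, S4→H1 18, S5→H1 27, S6→H1 16
  travel time 105, fixed 13 → total 118.
Compare {H1, H2}: travel time 91 + fixed 30 = 121.
Compare {H1, H3}: travel time 105 + fixed 29 = 134.
Compare {H1, H2, H3}: travel time 91 + fixed 46 = 137.
All other subsets cost ≥ 121. Minimum total cost: 118.

118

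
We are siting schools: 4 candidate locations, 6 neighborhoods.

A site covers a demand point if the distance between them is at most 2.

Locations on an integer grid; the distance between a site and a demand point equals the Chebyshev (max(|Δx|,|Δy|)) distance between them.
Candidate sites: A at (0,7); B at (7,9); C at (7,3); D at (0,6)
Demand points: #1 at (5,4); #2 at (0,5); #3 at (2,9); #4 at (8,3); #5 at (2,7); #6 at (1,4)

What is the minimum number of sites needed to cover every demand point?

Coverage sets (demand points within 2 of each site):
  A: {#2, #3, #5}
  B: {}
  C: {#1, #4}
  D: {#2, #5, #6}
No 2 sites suffice: every size-2 union leaves at least one demand point uncovered.
But {A, C, D} covers everything, so the minimum is 3.

3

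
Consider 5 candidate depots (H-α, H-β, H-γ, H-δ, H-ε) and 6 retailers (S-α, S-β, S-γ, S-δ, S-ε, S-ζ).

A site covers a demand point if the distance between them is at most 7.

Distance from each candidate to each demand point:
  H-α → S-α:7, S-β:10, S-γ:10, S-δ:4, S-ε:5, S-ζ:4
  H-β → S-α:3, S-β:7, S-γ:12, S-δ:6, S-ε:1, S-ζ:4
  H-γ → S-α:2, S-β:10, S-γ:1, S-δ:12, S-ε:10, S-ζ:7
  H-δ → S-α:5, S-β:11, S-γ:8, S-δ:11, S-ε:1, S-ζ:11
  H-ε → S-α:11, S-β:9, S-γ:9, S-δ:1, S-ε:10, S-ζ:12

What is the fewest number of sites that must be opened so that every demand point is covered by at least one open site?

Coverage sets (demand points within 7 of each site):
  H-α: {S-α, S-δ, S-ε, S-ζ}
  H-β: {S-α, S-β, S-δ, S-ε, S-ζ}
  H-γ: {S-α, S-γ, S-ζ}
  H-δ: {S-α, S-ε}
  H-ε: {S-δ}
No single site covers all 6 demand points.
But {H-β, H-γ} covers everything, so the minimum is 2.

2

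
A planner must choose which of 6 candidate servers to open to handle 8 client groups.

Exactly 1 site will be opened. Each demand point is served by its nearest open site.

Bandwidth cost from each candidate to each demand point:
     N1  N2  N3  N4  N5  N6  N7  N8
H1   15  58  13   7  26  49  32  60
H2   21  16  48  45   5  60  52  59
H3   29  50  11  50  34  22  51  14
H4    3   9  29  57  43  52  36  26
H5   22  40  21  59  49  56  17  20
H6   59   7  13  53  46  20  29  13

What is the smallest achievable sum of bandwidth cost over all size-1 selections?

Open {H6}.
  N1→H6 59, N2→H6 7, N3→H6 13, N4→H6 53, N5→H6 46, N6→H6 20, N7→H6 29, N8→H6 13  ⇒ total 240.
Compare {H4}: total 255.
Compare {H1}: total 260.
No size-1 selection does better; minimum is 240.

240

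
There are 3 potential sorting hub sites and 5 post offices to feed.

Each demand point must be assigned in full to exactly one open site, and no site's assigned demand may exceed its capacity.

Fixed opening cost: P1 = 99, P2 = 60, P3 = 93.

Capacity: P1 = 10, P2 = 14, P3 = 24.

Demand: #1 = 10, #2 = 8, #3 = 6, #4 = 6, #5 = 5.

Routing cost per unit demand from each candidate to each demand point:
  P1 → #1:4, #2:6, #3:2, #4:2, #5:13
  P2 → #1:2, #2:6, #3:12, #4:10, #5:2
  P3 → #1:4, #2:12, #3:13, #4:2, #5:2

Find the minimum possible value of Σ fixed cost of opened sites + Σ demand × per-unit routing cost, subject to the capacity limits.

335

Open {P2, P3}; cheapest assignment that respects the capacities:
  P2 (cap 14, load 14): #2, #3 — cost 8×6 + 6×12 = 120
  P3 (cap 24, load 21): #1, #4, #5 — cost 10×4 + 6×2 + 5×2 = 62
  Shipping 182, fixed 153 → total 335.
  Any other capacity-feasible assignment to {P2, P3} ships for at least 182.
Compare {P1, P2, P3}: its best feasible assignment gives total 374.
Every other set of open sites that can feasibly serve all demand totals ≥ 374 even under its best assignment. Minimum: 335.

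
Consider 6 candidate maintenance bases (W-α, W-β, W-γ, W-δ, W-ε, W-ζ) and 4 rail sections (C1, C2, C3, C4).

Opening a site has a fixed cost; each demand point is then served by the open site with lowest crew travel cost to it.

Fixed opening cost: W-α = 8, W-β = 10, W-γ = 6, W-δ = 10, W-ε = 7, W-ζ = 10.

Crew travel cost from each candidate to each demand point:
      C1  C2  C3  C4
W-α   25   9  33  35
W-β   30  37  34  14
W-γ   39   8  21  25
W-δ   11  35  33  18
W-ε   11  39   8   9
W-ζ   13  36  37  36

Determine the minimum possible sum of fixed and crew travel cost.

Open {W-γ, W-ε}: assign each demand point to its cheapest open site.
  C1→W-ε 11, C2→W-γ 8, C3→W-ε 8, C4→W-ε 9
  crew travel cost 36, fixed 13 → total 49.
Compare {W-α, W-ε}: crew travel cost 37 + fixed 15 = 52.
Compare {W-α, W-γ, W-ε}: crew travel cost 36 + fixed 21 = 57.
Compare {W-β, W-γ, W-ε}: crew travel cost 36 + fixed 23 = 59.
All other subsets cost ≥ 52. Minimum total cost: 49.

49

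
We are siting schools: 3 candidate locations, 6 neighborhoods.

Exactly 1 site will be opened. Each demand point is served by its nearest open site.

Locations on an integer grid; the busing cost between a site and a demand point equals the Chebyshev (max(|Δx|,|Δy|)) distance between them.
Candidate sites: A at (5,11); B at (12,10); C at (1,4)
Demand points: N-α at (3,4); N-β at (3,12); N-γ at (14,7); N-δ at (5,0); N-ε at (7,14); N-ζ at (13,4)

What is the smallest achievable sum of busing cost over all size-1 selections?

40

Open {A}.
  N-α→A 7, N-β→A 2, N-γ→A 9, N-δ→A 11, N-ε→A 3, N-ζ→A 8  ⇒ total 40.
Compare {B}: total 42.
Compare {C}: total 49.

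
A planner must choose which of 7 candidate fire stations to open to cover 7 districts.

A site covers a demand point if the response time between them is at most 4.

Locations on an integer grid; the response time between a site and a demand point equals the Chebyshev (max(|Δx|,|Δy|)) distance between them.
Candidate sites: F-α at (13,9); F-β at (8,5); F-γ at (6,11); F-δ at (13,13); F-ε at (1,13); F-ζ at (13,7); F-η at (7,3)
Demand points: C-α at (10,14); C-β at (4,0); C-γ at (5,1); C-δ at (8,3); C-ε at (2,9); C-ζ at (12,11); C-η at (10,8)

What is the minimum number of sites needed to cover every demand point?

3

Coverage sets (demand points within 4 of each site):
  F-α: {C-ζ, C-η}
  F-β: {C-γ, C-δ, C-η}
  F-γ: {C-α, C-ε, C-η}
  F-δ: {C-α, C-ζ}
  F-ε: {C-ε}
  F-ζ: {C-ζ, C-η}
  F-η: {C-β, C-γ, C-δ}
No 2 sites suffice: every size-2 union leaves at least one demand point uncovered.
But {F-α, F-γ, F-η} covers everything, so the minimum is 3.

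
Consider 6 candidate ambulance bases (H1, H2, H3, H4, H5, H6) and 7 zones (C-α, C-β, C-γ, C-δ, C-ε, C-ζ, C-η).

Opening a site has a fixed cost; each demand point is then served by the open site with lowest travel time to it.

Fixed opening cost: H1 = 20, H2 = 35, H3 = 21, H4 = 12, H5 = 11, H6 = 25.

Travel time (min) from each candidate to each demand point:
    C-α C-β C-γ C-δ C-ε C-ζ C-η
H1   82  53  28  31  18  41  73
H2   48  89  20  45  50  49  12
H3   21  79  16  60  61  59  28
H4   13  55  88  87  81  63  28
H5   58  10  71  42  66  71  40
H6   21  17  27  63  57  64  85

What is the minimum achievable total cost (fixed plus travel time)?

212

Open {H1, H4, H5}: assign each demand point to its cheapest open site.
  C-α→H4 13, C-β→H5 10, C-γ→H1 28, C-δ→H1 31, C-ε→H1 18, C-ζ→H1 41, C-η→H4 28
  travel time 169, fixed 43 → total 212.
Compare {H1, H3, H5}: travel time 165 + fixed 52 = 217.
Compare {H1, H3, H4, H5}: travel time 157 + fixed 64 = 221.
Compare {H1, H2, H4, H5}: travel time 145 + fixed 78 = 223.
All other subsets cost ≥ 217. Minimum total cost: 212.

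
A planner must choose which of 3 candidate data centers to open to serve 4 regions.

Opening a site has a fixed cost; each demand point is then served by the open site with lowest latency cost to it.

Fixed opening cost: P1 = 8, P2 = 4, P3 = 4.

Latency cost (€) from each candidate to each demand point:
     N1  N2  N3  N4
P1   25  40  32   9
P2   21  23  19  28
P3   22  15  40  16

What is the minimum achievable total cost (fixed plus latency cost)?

79

Open {P2, P3}: assign each demand point to its cheapest open site.
  N1→P2 21, N2→P3 15, N3→P2 19, N4→P3 16
  latency cost 71, fixed 8 → total 79.
Compare {P1, P2, P3}: latency cost 64 + fixed 16 = 80.
Compare {P1, P2}: latency cost 72 + fixed 12 = 84.
Compare {P1, P3}: latency cost 78 + fixed 12 = 90.
All other subsets cost ≥ 80. Minimum total cost: 79.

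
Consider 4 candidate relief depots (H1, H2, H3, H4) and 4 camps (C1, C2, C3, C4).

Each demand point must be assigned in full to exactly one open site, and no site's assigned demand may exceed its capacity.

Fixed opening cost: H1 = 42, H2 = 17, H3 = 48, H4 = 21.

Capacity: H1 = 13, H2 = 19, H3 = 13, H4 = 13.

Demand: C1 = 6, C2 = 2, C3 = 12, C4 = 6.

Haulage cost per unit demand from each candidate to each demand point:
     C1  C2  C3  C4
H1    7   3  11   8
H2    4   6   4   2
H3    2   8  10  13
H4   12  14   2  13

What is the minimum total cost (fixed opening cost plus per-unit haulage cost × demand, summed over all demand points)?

110

Open {H2, H4}; cheapest assignment that respects the capacities:
  H2 (cap 19, load 14): C1, C2, C4 — cost 6×4 + 2×6 + 6×2 = 48
  H4 (cap 13, load 12): C3 — cost 12×2 = 24
  Shipping 72, fixed 38 → total 110.
  Any other capacity-feasible assignment to {H2, H4} ships for at least 72.
Compare {H1, H2, H4}: its best feasible assignment gives total 146.
Compare {H2, H3, H4}: its best feasible assignment gives total 146.
Every other set of open sites that can feasibly serve all demand totals ≥ 146 even under its best assignment. Minimum: 110.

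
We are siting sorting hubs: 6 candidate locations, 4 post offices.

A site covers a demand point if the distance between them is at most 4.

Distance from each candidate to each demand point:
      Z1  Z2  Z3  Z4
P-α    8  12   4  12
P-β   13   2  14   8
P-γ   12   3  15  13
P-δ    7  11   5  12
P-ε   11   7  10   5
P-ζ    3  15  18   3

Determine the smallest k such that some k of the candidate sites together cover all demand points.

Coverage sets (demand points within 4 of each site):
  P-α: {Z3}
  P-β: {Z2}
  P-γ: {Z2}
  P-δ: {}
  P-ε: {}
  P-ζ: {Z1, Z4}
No 2 sites suffice: every size-2 union leaves at least one demand point uncovered.
But {P-α, P-β, P-ζ} covers everything, so the minimum is 3.

3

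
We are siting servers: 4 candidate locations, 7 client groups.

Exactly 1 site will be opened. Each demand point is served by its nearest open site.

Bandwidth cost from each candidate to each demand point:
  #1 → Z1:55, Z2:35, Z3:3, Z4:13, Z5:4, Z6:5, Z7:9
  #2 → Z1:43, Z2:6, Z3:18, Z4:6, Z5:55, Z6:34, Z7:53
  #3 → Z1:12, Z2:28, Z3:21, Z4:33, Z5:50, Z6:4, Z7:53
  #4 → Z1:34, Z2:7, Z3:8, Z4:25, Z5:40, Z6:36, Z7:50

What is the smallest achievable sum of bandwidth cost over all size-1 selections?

124

Open {#1}.
  Z1→#1 55, Z2→#1 35, Z3→#1 3, Z4→#1 13, Z5→#1 4, Z6→#1 5, Z7→#1 9  ⇒ total 124.
Compare {#4}: total 200.
Compare {#3}: total 201.
No size-1 selection does better; minimum is 124.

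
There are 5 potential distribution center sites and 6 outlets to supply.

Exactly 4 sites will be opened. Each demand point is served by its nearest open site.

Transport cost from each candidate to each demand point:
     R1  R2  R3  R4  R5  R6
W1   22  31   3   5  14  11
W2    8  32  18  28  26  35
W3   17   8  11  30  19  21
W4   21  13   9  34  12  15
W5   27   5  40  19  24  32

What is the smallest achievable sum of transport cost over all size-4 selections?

44

Open {W1, W2, W4, W5}.
  R1→W2 8, R2→W5 5, R3→W1 3, R4→W1 5, R5→W4 12, R6→W1 11  ⇒ total 44.
Compare {W1, W2, W3, W5}: total 46.
Compare {W1, W2, W3, W4}: total 47.
No size-4 selection does better; minimum is 44.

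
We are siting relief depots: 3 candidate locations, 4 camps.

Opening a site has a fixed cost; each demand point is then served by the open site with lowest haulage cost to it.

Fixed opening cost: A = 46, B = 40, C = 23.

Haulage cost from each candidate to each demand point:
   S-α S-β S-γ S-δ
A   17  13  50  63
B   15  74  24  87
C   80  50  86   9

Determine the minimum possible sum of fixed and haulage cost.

158

Open {A, C}: assign each demand point to its cheapest open site.
  S-α→A 17, S-β→A 13, S-γ→A 50, S-δ→C 9
  haulage cost 89, fixed 69 → total 158.
Compare {B, C}: haulage cost 98 + fixed 63 = 161.
Compare {A, B, C}: haulage cost 61 + fixed 109 = 170.
Compare {A}: haulage cost 143 + fixed 46 = 189.
All other subsets cost ≥ 161. Minimum total cost: 158.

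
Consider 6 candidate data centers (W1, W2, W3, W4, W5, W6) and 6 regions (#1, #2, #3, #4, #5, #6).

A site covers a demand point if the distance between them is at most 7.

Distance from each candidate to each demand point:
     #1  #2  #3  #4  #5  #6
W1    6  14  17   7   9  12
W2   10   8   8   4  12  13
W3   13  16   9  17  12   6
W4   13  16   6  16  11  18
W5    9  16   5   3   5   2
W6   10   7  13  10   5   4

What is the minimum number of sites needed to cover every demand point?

Coverage sets (demand points within 7 of each site):
  W1: {#1, #4}
  W2: {#4}
  W3: {#6}
  W4: {#3}
  W5: {#3, #4, #5, #6}
  W6: {#2, #5, #6}
No 2 sites suffice: every size-2 union leaves at least one demand point uncovered.
But {W1, W4, W6} covers everything, so the minimum is 3.

3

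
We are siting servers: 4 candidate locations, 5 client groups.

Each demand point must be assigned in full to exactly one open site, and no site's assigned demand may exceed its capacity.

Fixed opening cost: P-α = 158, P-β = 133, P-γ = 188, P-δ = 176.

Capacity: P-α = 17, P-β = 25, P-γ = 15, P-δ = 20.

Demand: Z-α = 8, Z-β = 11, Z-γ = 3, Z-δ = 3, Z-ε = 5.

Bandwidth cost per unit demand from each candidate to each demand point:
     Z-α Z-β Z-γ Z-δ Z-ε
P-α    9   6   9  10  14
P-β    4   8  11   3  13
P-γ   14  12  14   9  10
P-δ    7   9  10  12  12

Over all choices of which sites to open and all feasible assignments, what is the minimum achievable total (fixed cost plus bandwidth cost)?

Open {P-α, P-β}; cheapest assignment that respects the capacities:
  P-α (cap 17, load 14): Z-β, Z-γ — cost 11×6 + 3×9 = 93
  P-β (cap 25, load 16): Z-α, Z-δ, Z-ε — cost 8×4 + 3×3 + 5×13 = 106
  Shipping 199, fixed 291 → total 490.
  Any other capacity-feasible assignment to {P-α, P-β} ships for at least 199.
Compare {P-β, P-δ}: its best feasible assignment gives total 528.
Compare {P-β, P-γ}: its best feasible assignment gives total 533.
Every other set of open sites that can feasibly serve all demand totals ≥ 528 even under its best assignment. Minimum: 490.

490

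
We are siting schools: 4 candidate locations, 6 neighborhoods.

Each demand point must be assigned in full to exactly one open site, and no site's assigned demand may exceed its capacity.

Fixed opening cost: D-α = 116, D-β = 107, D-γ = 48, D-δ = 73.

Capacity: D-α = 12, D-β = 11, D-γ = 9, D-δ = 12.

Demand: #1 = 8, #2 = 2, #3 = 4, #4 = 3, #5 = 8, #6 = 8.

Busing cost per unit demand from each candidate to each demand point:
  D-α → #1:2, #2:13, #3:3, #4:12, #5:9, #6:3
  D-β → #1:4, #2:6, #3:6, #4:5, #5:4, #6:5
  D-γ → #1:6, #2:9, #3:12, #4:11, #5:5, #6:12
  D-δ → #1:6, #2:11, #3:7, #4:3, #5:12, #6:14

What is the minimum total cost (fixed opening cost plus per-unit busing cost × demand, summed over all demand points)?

433

Open {D-α, D-β, D-δ}; cheapest assignment that respects the capacities:
  D-α (cap 12, load 12): #3, #6 — cost 4×3 + 8×3 = 36
  D-β (cap 11, load 10): #2, #5 — cost 2×6 + 8×4 = 44
  D-δ (cap 12, load 11): #1, #4 — cost 8×6 + 3×3 = 57
  Shipping 137, fixed 296 → total 433.
  Any other capacity-feasible assignment to {D-α, D-β, D-δ} ships for at least 137.
Compare {D-α, D-β, D-γ, D-δ}: its best feasible assignment gives total 473.
Every other set of open sites that can feasibly serve all demand totals ≥ 473 even under its best assignment. Minimum: 433.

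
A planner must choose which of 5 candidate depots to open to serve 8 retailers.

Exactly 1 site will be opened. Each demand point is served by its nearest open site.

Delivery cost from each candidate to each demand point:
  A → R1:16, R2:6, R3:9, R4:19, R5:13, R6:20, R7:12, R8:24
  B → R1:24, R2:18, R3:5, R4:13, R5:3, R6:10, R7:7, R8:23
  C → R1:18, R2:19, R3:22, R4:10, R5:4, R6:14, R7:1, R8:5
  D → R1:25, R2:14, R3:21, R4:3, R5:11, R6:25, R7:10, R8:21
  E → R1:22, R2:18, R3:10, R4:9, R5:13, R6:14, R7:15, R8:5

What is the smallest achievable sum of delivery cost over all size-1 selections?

Open {C}.
  R1→C 18, R2→C 19, R3→C 22, R4→C 10, R5→C 4, R6→C 14, R7→C 1, R8→C 5  ⇒ total 93.
Compare {B}: total 103.
Compare {E}: total 106.
No size-1 selection does better; minimum is 93.

93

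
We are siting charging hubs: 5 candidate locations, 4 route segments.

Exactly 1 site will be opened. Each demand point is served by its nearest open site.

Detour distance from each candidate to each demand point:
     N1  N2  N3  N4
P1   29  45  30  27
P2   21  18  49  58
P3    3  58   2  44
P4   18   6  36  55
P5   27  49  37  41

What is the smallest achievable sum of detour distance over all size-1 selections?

107

Open {P3}.
  N1→P3 3, N2→P3 58, N3→P3 2, N4→P3 44  ⇒ total 107.
Compare {P4}: total 115.
Compare {P1}: total 131.
No size-1 selection does better; minimum is 107.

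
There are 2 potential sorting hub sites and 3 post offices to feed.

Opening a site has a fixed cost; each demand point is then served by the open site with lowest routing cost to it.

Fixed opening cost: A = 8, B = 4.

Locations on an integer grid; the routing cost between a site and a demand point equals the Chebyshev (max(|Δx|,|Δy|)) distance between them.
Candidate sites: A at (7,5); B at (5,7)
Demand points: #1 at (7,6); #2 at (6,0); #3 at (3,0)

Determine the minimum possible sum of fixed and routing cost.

19

Open {A}: assign each demand point to its cheapest open site.
  #1→A 1, #2→A 5, #3→A 5
  routing cost 11, fixed 8 → total 19.
Compare {B}: routing cost 16 + fixed 4 = 20.
Compare {A, B}: routing cost 11 + fixed 12 = 23.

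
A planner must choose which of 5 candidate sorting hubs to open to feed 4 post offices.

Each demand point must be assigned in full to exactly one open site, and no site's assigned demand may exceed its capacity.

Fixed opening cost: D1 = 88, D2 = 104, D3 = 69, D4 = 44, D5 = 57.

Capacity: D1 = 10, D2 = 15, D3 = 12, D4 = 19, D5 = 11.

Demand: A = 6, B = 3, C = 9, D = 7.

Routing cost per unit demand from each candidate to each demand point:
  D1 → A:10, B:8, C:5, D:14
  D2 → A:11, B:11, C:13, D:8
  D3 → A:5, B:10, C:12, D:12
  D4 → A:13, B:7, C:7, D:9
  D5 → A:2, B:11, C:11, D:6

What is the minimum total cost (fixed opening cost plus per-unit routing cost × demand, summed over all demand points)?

260

Open {D4, D5}; cheapest assignment that respects the capacities:
  D4 (cap 19, load 19): B, C, D — cost 3×7 + 9×7 + 7×9 = 147
  D5 (cap 11, load 6): A — cost 6×2 = 12
  Shipping 159, fixed 101 → total 260.
  Any other capacity-feasible assignment to {D4, D5} ships for at least 159.
Compare {D3, D4}: its best feasible assignment gives total 290.
Compare {D3, D4, D5}: its best feasible assignment gives total 326.
Every other set of open sites that can feasibly serve all demand totals ≥ 290 even under its best assignment. Minimum: 260.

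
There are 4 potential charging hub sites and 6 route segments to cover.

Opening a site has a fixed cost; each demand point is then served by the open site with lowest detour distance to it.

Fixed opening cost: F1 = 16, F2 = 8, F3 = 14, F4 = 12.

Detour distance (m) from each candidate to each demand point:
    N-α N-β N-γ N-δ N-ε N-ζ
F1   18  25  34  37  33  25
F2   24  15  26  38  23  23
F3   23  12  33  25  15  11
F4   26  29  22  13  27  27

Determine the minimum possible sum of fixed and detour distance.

122

Open {F3, F4}: assign each demand point to its cheapest open site.
  N-α→F3 23, N-β→F3 12, N-γ→F4 22, N-δ→F4 13, N-ε→F3 15, N-ζ→F3 11
  detour distance 96, fixed 26 → total 122.
Compare {F2, F3, F4}: detour distance 96 + fixed 34 = 130.
Compare {F3}: detour distance 119 + fixed 14 = 133.
Compare {F1, F3, F4}: detour distance 91 + fixed 42 = 133.
All other subsets cost ≥ 130. Minimum total cost: 122.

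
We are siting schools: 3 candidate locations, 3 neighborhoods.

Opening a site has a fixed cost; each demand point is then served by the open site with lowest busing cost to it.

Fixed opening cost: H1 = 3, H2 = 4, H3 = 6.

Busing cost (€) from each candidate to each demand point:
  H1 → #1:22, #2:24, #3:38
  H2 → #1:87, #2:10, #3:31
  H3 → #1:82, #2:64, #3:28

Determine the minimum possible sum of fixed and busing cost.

Open {H1, H2}: assign each demand point to its cheapest open site.
  #1→H1 22, #2→H2 10, #3→H2 31
  busing cost 63, fixed 7 → total 70.
Compare {H1, H2, H3}: busing cost 60 + fixed 13 = 73.
Compare {H1, H3}: busing cost 74 + fixed 9 = 83.
Compare {H1}: busing cost 84 + fixed 3 = 87.
All other subsets cost ≥ 73. Minimum total cost: 70.

70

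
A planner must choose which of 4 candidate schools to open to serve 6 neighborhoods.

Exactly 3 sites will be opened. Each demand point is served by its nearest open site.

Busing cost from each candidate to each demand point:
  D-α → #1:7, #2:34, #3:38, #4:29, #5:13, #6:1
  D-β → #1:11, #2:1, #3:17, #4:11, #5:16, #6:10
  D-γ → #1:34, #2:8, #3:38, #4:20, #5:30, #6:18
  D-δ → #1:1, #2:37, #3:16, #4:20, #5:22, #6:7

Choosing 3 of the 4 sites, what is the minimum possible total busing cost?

43

Open {D-α, D-β, D-δ}.
  #1→D-δ 1, #2→D-β 1, #3→D-δ 16, #4→D-β 11, #5→D-α 13, #6→D-α 1  ⇒ total 43.
Compare {D-α, D-β, D-γ}: total 50.
Compare {D-β, D-γ, D-δ}: total 52.
No size-3 selection does better; minimum is 43.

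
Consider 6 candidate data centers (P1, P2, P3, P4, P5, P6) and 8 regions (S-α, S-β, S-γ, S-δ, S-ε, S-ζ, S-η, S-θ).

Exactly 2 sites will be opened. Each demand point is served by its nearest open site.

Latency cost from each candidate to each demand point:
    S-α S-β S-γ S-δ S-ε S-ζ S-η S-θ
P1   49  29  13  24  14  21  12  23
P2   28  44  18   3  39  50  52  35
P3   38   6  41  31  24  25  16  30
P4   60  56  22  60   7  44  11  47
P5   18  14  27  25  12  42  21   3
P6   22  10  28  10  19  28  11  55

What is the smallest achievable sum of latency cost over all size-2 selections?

Open {P1, P5}.
  S-α→P5 18, S-β→P5 14, S-γ→P1 13, S-δ→P1 24, S-ε→P5 12, S-ζ→P1 21, S-η→P1 12, S-θ→P5 3  ⇒ total 117.
Compare {P5, P6}: total 119.
Compare {P1, P6}: total 124.
No size-2 selection does better; minimum is 117.

117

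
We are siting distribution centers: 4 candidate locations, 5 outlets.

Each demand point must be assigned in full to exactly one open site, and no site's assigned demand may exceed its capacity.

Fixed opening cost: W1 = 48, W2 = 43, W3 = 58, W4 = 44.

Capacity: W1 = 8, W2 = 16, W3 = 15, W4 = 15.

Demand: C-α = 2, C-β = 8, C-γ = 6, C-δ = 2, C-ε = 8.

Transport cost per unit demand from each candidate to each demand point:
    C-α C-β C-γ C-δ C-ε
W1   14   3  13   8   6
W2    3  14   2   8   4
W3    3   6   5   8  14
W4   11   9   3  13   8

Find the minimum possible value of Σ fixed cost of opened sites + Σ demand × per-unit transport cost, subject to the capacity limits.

Open {W2, W3}; cheapest assignment that respects the capacities:
  W2 (cap 16, load 16): C-α, C-γ, C-ε — cost 2×3 + 6×2 + 8×4 = 50
  W3 (cap 15, load 10): C-β, C-δ — cost 8×6 + 2×8 = 64
  Shipping 114, fixed 101 → total 215.
  Any other capacity-feasible assignment to {W2, W3} ships for at least 114.
Compare {W2, W4}: its best feasible assignment gives total 231.
Compare {W1, W2, W4}: its best feasible assignment gives total 231.
Every other set of open sites that can feasibly serve all demand totals ≥ 231 even under its best assignment. Minimum: 215.

215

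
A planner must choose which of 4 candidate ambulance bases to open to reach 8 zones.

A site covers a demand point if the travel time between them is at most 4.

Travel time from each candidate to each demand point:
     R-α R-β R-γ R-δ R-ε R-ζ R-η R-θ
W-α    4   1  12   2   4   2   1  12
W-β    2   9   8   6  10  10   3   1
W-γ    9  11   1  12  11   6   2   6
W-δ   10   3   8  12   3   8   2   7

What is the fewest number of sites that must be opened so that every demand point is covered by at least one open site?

Coverage sets (demand points within 4 of each site):
  W-α: {R-α, R-β, R-δ, R-ε, R-ζ, R-η}
  W-β: {R-α, R-η, R-θ}
  W-γ: {R-γ, R-η}
  W-δ: {R-β, R-ε, R-η}
No 2 sites suffice: every size-2 union leaves at least one demand point uncovered.
But {W-α, W-β, W-γ} covers everything, so the minimum is 3.

3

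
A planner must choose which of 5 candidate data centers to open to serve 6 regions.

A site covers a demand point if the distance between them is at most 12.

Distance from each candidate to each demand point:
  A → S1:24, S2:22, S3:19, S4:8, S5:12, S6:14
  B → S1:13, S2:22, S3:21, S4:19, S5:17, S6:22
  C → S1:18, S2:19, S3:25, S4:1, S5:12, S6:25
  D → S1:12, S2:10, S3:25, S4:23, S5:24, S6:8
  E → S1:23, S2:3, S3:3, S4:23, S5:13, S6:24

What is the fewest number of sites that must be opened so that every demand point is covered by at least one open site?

Coverage sets (demand points within 12 of each site):
  A: {S4, S5}
  B: {}
  C: {S4, S5}
  D: {S1, S2, S6}
  E: {S2, S3}
No 2 sites suffice: every size-2 union leaves at least one demand point uncovered.
But {A, D, E} covers everything, so the minimum is 3.

3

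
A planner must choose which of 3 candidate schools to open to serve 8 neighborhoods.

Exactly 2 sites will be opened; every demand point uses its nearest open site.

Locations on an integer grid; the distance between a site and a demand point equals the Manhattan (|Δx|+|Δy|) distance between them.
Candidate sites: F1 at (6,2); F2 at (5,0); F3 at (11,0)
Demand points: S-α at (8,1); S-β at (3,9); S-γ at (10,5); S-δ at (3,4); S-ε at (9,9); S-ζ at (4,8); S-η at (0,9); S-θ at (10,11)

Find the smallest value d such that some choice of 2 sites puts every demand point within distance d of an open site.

Open {F1, F2}.
  Farthest demand point is S-η at distance 13 (to F1); all others are ≤ 13.
With {F1, F3} the worst case is 13.
With {F2, F3} the worst case is 14.
No size-2 selection achieves below 13.

13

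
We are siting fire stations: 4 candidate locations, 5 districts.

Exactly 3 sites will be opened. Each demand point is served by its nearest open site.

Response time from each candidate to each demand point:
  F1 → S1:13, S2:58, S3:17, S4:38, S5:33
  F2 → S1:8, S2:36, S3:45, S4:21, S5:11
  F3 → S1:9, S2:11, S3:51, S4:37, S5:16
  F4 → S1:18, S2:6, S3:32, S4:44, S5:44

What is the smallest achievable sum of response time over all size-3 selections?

Open {F1, F2, F4}.
  S1→F2 8, S2→F4 6, S3→F1 17, S4→F2 21, S5→F2 11  ⇒ total 63.
Compare {F1, F2, F3}: total 68.
Compare {F2, F3, F4}: total 78.
No size-3 selection does better; minimum is 63.

63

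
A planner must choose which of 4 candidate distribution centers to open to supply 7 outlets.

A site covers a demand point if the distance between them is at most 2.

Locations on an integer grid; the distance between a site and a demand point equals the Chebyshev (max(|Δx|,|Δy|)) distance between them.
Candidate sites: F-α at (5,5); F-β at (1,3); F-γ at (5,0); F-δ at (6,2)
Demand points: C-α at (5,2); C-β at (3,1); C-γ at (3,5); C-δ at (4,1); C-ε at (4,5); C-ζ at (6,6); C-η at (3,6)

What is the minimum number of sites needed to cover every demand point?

Coverage sets (demand points within 2 of each site):
  F-α: {C-γ, C-ε, C-ζ, C-η}
  F-β: {C-β, C-γ}
  F-γ: {C-α, C-β, C-δ}
  F-δ: {C-α, C-δ}
No single site covers all 7 demand points.
But {F-α, F-γ} covers everything, so the minimum is 2.

2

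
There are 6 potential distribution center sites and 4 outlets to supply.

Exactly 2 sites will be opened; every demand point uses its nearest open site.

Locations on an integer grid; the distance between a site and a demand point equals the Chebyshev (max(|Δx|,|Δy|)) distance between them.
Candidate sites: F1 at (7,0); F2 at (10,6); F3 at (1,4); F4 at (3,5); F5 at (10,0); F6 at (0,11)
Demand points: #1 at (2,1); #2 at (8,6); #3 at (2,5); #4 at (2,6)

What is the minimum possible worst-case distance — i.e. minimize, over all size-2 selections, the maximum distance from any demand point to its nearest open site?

Open {F2, F3}.
  Farthest demand point is #1 at distance 3 (to F3); all others are ≤ 3.
With {F2, F4} the worst case is 4.
With {F1, F4} the worst case is 5.
No size-2 selection achieves below 3.

3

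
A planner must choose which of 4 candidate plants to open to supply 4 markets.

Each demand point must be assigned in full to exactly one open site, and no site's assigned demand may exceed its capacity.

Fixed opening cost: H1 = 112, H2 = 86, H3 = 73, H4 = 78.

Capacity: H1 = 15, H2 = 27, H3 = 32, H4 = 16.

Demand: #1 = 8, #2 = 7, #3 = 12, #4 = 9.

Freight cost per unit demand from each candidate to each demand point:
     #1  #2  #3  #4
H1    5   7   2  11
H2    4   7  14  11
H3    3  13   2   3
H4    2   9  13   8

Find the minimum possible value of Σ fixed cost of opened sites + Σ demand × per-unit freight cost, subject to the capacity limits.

Open {H3, H4}; cheapest assignment that respects the capacities:
  H3 (cap 32, load 21): #3, #4 — cost 12×2 + 9×3 = 51
  H4 (cap 16, load 15): #1, #2 — cost 8×2 + 7×9 = 79
  Shipping 130, fixed 151 → total 281.
  Any other capacity-feasible assignment to {H3, H4} ships for at least 130.
Compare {H2, H3}: its best feasible assignment gives total 283.
Compare {H1, H3}: its best feasible assignment gives total 309.
Every other set of open sites that can feasibly serve all demand totals ≥ 283 even under its best assignment. Minimum: 281.

281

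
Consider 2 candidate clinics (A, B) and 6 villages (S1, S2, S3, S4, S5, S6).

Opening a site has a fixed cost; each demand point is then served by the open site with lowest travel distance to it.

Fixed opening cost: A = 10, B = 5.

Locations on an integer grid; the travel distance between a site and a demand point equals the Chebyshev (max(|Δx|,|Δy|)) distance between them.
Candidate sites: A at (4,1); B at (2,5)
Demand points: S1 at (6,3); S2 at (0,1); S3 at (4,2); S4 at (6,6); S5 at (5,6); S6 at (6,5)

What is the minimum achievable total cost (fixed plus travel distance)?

Open {B}: assign each demand point to its cheapest open site.
  S1→B 4, S2→B 4, S3→B 3, S4→B 4, S5→B 3, S6→B 4
  travel distance 22, fixed 5 → total 27.
Compare {A}: travel distance 21 + fixed 10 = 31.
Compare {A, B}: travel distance 18 + fixed 15 = 33.

27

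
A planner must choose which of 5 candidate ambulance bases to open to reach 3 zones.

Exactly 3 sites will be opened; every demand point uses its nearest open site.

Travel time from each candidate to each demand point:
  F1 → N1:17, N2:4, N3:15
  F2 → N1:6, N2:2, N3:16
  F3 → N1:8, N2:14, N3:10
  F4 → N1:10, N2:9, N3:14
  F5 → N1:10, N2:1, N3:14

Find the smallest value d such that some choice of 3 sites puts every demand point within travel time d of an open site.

10

Open {F1, F2, F3}.
  Farthest demand point is N3 at travel time 10 (to F3); all others are ≤ 10.
With {F1, F3, F4} the worst case is 10.
With {F1, F3, F5} the worst case is 10.
No size-3 selection achieves below 10.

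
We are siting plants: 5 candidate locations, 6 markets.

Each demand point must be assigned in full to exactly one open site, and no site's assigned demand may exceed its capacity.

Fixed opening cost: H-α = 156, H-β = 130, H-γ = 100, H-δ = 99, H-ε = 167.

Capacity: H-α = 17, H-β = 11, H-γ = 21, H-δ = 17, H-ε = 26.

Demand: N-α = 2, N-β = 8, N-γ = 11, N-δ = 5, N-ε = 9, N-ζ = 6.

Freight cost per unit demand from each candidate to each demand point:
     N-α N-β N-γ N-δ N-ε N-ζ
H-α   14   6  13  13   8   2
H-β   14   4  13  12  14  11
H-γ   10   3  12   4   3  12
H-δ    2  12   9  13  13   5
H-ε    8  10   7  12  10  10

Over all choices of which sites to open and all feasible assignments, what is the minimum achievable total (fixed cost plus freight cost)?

531

Open {H-γ, H-ε}; cheapest assignment that respects the capacities:
  H-γ (cap 21, load 17): N-β, N-ε — cost 8×3 + 9×3 = 51
  H-ε (cap 26, load 24): N-α, N-γ, N-δ, N-ζ — cost 2×8 + 11×7 + 5×12 + 6×10 = 213
  Shipping 264, fixed 267 → total 531.
  Any other capacity-feasible assignment to {H-γ, H-ε} ships for at least 264.
Compare {H-β, H-γ, H-δ}: its best feasible assignment gives total 557.
Compare {H-α, H-γ, H-δ}: its best feasible assignment gives total 565.
Every other set of open sites that can feasibly serve all demand totals ≥ 557 even under its best assignment. Minimum: 531.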